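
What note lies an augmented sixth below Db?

D down a major sixth is F, so the target letter is F.
From Db, an augmented sixth is 10 semitones down: Fbb.

Fbb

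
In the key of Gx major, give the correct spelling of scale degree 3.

B##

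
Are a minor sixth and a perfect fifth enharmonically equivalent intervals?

No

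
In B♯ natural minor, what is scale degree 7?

Degree 7 takes the letter 6 steps above B, which is A.
In natural minor, degree 7 sits 10 semitones above the tonic. B# + 10 semitones is pitch class 10, spelled on A as A#.

A#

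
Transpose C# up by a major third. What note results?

A third above C lands on the letter E.
A major third spans 4 semitones, so C# moves to pitch class 5. On the letter E that is E#.

E#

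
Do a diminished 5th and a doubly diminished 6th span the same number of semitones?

A diminished fifth spans 6 semitones; a doubly diminished sixth spans 6.
They are enharmonically equivalent.

Yes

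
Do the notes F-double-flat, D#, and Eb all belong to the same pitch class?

Yes

Fbb = pitch class 3 and D# = pitch class 3 and Eb = pitch class 3 — the same pitch class, so they are enharmonic equivalents.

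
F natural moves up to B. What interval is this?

The letter names run F→B, a span of 3 letter steps, so the interval is some kind of fourth.
F to B is 6 semitones. A perfect fourth is 5, so 6 makes it augmented.

augmented fourth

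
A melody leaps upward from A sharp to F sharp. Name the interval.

Counting letters A–B–C–D–E–F gives a sixth.
A#→F# = 8 semitones, 1 narrower than the major sixth (9), so minor.

minor sixth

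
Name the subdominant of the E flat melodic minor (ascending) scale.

Ab

The Eb melodic minor (ascending) scale runs Eb F Gb Ab Bb C D.
Degree 4 is Ab.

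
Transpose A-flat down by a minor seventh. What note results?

Bb

A seventh below A lands on the letter B.
A minor seventh spans 10 semitones, so Ab moves to pitch class 10. On the letter B that is Bb.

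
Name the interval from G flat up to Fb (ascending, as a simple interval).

minor seventh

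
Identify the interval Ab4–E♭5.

perfect fifth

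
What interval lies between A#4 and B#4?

major second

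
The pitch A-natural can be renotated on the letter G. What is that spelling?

G##

Plain G sits 2 semitones below A, so on the letter G the same pitch needs a double sharp: G##.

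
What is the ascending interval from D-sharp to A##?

augmented fifth

Counting letters D–E–F–G–A gives a fifth.
D#→A## = 8 semitones, 1 wider than the perfect fifth (7), so augmented.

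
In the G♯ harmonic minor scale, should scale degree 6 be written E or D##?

Each scale degree takes a distinct letter name. Degree 6 of a scale on G must use the letter E.
E and D## are enharmonically the same pitch, but only E uses the letter E, so it is the correct spelling here.

E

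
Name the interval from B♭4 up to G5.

major sixth

The letter names run B→G, a span of 5 letter steps, so the interval is some kind of sixth.
Bb to G is 9 semitones. A major sixth is 9, so 9 makes it major.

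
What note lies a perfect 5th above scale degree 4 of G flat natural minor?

Gb

Scale degree 4 of Gb natural minor is Cb.
A perfect fifth (7 semitones) above Cb lands on the letter G, giving Gb.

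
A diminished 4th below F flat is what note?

C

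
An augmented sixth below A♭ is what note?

A sixth below A lands on the letter C.
An augmented sixth spans 10 semitones, so Ab moves to pitch class 10. On the letter C that is Cbb.

Cbb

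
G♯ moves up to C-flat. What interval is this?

Counting letters G–A–B–C gives a fourth.
G#→Cb = 3 semitones, 2 narrower than the perfect fourth (5), so doubly diminished.

doubly diminished fourth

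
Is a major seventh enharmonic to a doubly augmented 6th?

Yes

A major seventh spans 11 semitones; a doubly augmented sixth spans 11.
They are enharmonically equivalent.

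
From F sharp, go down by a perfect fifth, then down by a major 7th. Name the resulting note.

C

A perfect fifth down from F# is B (letter B, 7 semitones down).
A major seventh down from B is C (letter C, 11 semitones down).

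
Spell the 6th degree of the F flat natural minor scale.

Degree 6 takes the letter 5 steps above F, which is D.
In natural minor, degree 6 sits 8 semitones above the tonic. Fb + 8 semitones is pitch class 0, spelled on D as Dbb.

Dbb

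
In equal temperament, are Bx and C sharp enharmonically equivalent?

Yes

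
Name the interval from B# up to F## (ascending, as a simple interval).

perfect fifth

The letter names run B→F, a span of 4 letter steps, so the interval is some kind of fifth.
B# to F## is 7 semitones. A perfect fifth is 7, so 7 makes it perfect.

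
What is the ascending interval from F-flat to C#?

doubly augmented fifth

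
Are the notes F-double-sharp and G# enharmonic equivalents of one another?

Two spellings are enharmonically equivalent only if they share a pitch class.
Here F## → 7, G# → 8; 7 ≠ 8, so they are not.

No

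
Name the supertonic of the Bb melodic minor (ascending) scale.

Degree 2 takes the letter 1 step above B, which is C.
In melodic minor (ascending), degree 2 sits 2 semitones above the tonic. Bb + 2 semitones is pitch class 0, spelled on C as C.

C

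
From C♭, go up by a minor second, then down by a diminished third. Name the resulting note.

Bb

A minor second up from Cb is Dbb (letter D, 1 semitone up).
A diminished third down from Dbb is Bb (letter B, 2 semitones down).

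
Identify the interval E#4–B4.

Counting letters E–F–G–A–B gives a fifth.
E#→B = 6 semitones, 1 narrower than the perfect fifth (7), so diminished.

diminished fifth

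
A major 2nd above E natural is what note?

F#

E up a major second is F#, so the target letter is F.
From E, a major second is 2 semitones up: F#.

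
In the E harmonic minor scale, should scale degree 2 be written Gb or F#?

Each scale degree takes a distinct letter name. Degree 2 of a scale on E must use the letter F.
F# and Gb are enharmonically the same pitch, but only F# uses the letter F, so it is the correct spelling here.

F#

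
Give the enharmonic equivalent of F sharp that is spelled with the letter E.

Plain E sits 2 semitones below F#, so on the letter E the same pitch needs a double sharp: E##.

E##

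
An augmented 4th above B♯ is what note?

E##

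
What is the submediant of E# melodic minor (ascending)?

The E# melodic minor (ascending) scale runs E# F## G# A# B# C## D##.
Degree 6 is C##.

C##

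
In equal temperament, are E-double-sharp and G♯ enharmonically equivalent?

Two spellings are enharmonically equivalent only if they share a pitch class.
Here E## → 6, G# → 8; 6 ≠ 8, so they are not.

No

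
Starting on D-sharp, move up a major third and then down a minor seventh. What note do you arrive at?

G##

A major third up from D# is F## (letter F, 4 semitones up).
A minor seventh down from F## is G## (letter G, 10 semitones down).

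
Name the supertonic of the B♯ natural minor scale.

The B# natural minor scale runs B# C## D# E# F## G# A#.
Degree 2 is C##.

C##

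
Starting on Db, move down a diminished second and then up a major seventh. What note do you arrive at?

A diminished second down from Db is C# (letter C, 0 semitones down).
A major seventh up from C# is B# (letter B, 11 semitones up).

B#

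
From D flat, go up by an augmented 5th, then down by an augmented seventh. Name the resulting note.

Bbb

An augmented fifth up from Db is A (letter A, 8 semitones up).
An augmented seventh down from A is Bbb (letter B, 12 semitones down).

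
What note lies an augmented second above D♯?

A second above D lands on the letter E.
An augmented second spans 3 semitones, so D# moves to pitch class 6. On the letter E that is E##.

E##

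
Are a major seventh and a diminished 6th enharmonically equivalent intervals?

No

A major seventh spans 11 semitones; a diminished sixth spans 7.
The spans differ, so they are not enharmonic equivalents.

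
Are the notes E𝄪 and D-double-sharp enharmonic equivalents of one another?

E## is pitch class 6; D## is pitch class 4.
The pitch classes differ (6 vs. 4), so they are not enharmonic equivalents.

No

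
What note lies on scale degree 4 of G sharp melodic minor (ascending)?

Degree 4 takes the letter 3 steps above G, which is C.
In melodic minor (ascending), degree 4 sits 5 semitones above the tonic. G# + 5 semitones is pitch class 1, spelled on C as C#.

C#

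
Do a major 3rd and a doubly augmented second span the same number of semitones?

Yes

A major third spans 4 semitones; a doubly augmented second spans 4.
They are enharmonically equivalent.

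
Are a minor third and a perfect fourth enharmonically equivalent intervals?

A minor third spans 3 semitones; a perfect fourth spans 5.
The spans differ, so they are not enharmonic equivalents.

No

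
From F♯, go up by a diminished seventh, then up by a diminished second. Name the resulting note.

Fbb

A diminished seventh up from F# is Eb (letter E, 9 semitones up).
A diminished second up from Eb is Fbb (letter F, 0 semitones up).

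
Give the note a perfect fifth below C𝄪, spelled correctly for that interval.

C down a perfect fifth is F, so the target letter is F.
From C##, a perfect fifth is 7 semitones down: F##.

F##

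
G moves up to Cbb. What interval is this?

doubly diminished fourth

The letter names run G→C, a span of 3 letter steps, so the interval is some kind of fourth.
G to Cbb is 3 semitones. A perfect fourth is 5, so 3 makes it doubly diminished.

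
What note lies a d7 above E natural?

A seventh above E lands on the letter D.
A diminished seventh spans 9 semitones, so E moves to pitch class 1. On the letter D that is Db.

Db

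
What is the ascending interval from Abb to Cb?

major third

Counting letters A–B–C gives a third.
Abb→Cb = 4 semitones, exactly the major third.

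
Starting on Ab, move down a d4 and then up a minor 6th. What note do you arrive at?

C

A diminished fourth down from Ab is E (letter E, 4 semitones down).
A minor sixth up from E is C (letter C, 8 semitones up).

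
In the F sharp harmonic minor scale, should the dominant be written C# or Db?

C#

Each scale degree takes a distinct letter name. Degree 5 of a scale on F must use the letter C.
C# and Db are enharmonically the same pitch, but only C# uses the letter C, so it is the correct spelling here.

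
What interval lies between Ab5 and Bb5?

major second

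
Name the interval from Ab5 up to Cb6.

minor third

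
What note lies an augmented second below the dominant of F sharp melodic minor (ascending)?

The dominant of F# melodic minor (ascending) is C#.
An augmented second (3 semitones) below C# lands on the letter B, giving Bb.

Bb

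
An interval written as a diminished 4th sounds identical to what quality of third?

major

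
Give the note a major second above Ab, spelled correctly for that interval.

A second above A lands on the letter B.
A major second spans 2 semitones, so Ab moves to pitch class 10. On the letter B that is Bb.

Bb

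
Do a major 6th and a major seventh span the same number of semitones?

A major sixth spans 9 semitones; a major seventh spans 11.
The spans differ, so they are not enharmonic equivalents.

No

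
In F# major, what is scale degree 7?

E#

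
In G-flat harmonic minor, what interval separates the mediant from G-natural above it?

The mediant of Gb harmonic minor is Bbb.
Bbb up to G: letters B→G make it a sixth; 10 semitones makes it augmented.

augmented sixth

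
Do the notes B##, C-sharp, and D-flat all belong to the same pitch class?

B## is pitch class 1; C# is pitch class 1; Db is pitch class 1.
All spellings map to pitch class 1, so they are enharmonically equivalent.

Yes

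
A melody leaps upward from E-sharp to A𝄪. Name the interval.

The letter names run E→A, a span of 3 letter steps, so the interval is some kind of fourth.
E# to A## is 6 semitones. A perfect fourth is 5, so 6 makes it augmented.

augmented fourth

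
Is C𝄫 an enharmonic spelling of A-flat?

No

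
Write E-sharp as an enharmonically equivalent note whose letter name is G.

Gbb

E# is pitch class 5. The letter G alone is pitch class 7.
To reach pitch class 5 from G requires an offset of -2 semitones, i.e. double flat: Gbb.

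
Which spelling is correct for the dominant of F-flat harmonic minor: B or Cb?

Cb

Each scale degree takes a distinct letter name. Degree 5 of a scale on F must use the letter C.
Cb and B are enharmonically the same pitch, but only Cb uses the letter C, so it is the correct spelling here.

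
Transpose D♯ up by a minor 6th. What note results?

D up a major sixth is B, so the target letter is B.
From D#, a minor sixth is 8 semitones up: B.

B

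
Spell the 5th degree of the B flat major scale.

Degree 5 takes the letter 4 steps above B, which is F.
In major, degree 5 sits 7 semitones above the tonic. Bb + 7 semitones is pitch class 5, spelled on F as F.

F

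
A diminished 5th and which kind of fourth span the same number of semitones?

augmented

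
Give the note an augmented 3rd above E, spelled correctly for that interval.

G##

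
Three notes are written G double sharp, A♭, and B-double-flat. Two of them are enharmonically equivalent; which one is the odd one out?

In 12-tone equal temperament, enharmonic equivalents share a pitch class. G## is pitch class 9; Ab is pitch class 8; Bbb is pitch class 9.
G## and Bbb share pitch class 9, while Ab is pitch class 8.

Ab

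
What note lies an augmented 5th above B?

B up a perfect fifth is F#, so the target letter is F.
From B, an augmented fifth is 8 semitones up: F##.

F##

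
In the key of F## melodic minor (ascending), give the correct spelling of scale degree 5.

The F## melodic minor (ascending) scale runs F## G## A# B# C## D## E##.
Degree 5 is C##.

C##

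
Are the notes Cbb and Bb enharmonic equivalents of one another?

Yes

Cbb = pitch class 10 and Bb = pitch class 10 — the same pitch class, so they are enharmonic equivalents.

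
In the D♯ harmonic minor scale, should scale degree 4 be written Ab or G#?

G#

Each scale degree takes a distinct letter name. Degree 4 of a scale on D must use the letter G.
G# and Ab are enharmonically the same pitch, but only G# uses the letter G, so it is the correct spelling here.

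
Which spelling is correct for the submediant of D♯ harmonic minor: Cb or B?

Each scale degree takes a distinct letter name. Degree 6 of a scale on D must use the letter B.
B and Cb are enharmonically the same pitch, but only B uses the letter B, so it is the correct spelling here.

B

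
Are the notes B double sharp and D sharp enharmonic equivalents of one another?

B## is pitch class 1; D# is pitch class 3.
The pitch classes differ (1 vs. 3), so they are not enharmonic equivalents.

No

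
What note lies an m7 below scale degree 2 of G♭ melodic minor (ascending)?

Bb

Scale degree 2 of Gb melodic minor (ascending) is Ab.
A minor seventh (10 semitones) below Ab lands on the letter B, giving Bb.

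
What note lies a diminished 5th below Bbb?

A fifth below B lands on the letter E.
A diminished fifth spans 6 semitones, so Bbb moves to pitch class 3. On the letter E that is Eb.

Eb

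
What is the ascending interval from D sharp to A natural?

diminished fifth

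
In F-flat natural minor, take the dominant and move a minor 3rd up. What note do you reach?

Ebb

The dominant of Fb natural minor is Cb.
A minor third (3 semitones) above Cb lands on the letter E, giving Ebb.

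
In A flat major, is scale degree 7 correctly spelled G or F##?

Each scale degree takes a distinct letter name. Degree 7 of a scale on A must use the letter G.
G and F## are enharmonically the same pitch, but only G uses the letter G, so it is the correct spelling here.

G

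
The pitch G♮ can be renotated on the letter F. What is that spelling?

Plain F sits 2 semitones below G, so on the letter F the same pitch needs a double sharp: F##.

F##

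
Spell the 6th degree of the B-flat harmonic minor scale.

Gb

Degree 6 takes the letter 5 steps above B, which is G.
In harmonic minor, degree 6 sits 8 semitones above the tonic. Bb + 8 semitones is pitch class 6, spelled on G as Gb.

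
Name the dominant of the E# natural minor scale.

B#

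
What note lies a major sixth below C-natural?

Eb

A sixth below C lands on the letter E.
A major sixth spans 9 semitones, so C moves to pitch class 3. On the letter E that is Eb.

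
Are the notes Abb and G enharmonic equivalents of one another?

Yes

Abb = pitch class 7 and G = pitch class 7 — the same pitch class, so they are enharmonic equivalents.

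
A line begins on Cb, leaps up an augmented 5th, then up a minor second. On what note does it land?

An augmented fifth up from Cb is G (letter G, 8 semitones up).
A minor second up from G is Ab (letter A, 1 semitone up).

Ab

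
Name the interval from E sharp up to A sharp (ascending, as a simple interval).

The letter names run E→A, a span of 3 letter steps, so the interval is some kind of fourth.
E# to A# is 5 semitones. A perfect fourth is 5, so 5 makes it perfect.

perfect fourth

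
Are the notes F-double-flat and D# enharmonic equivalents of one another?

Fbb is pitch class 3; D# is pitch class 3.
All spellings map to pitch class 3, so they are enharmonically equivalent.

Yes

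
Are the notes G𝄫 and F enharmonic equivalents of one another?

Gbb is pitch class 5; F is pitch class 5.
All spellings map to pitch class 5, so they are enharmonically equivalent.

Yes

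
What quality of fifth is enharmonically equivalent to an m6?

A minor sixth spans 8 semitones.
A fifth spanning 8 semitones is augmented (the perfect fifth is 7).

augmented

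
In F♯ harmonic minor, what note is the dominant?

Degree 5 takes the letter 4 steps above F, which is C.
In harmonic minor, degree 5 sits 7 semitones above the tonic. F# + 7 semitones is pitch class 1, spelled on C as C#.

C#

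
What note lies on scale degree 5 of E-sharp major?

Degree 5 takes the letter 4 steps above E, which is B.
In major, degree 5 sits 7 semitones above the tonic. E# + 7 semitones is pitch class 0, spelled on B as B#.

B#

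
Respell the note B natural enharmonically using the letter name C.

Cb

B is pitch class 11. The letter C alone is pitch class 0.
To reach pitch class 11 from C requires an offset of -1 semitone, i.e. flat: Cb.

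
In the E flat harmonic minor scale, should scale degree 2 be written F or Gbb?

Each scale degree takes a distinct letter name. Degree 2 of a scale on E must use the letter F.
F and Gbb are enharmonically the same pitch, but only F uses the letter F, so it is the correct spelling here.

F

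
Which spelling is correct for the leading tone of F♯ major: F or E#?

Each scale degree takes a distinct letter name. Degree 7 of a scale on F must use the letter E.
E# and F are enharmonically the same pitch, but only E# uses the letter E, so it is the correct spelling here.

E#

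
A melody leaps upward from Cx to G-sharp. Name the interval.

The letter names run C→G, a span of 4 letter steps, so the interval is some kind of fifth.
C## to G# is 6 semitones. A perfect fifth is 7, so 6 makes it diminished.

diminished fifth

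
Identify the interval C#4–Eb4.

Counting letters C–D–E gives a third.
C#→Eb = 2 semitones, 2 narrower than the major third (4), so diminished.

diminished third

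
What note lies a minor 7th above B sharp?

B up a major seventh is A#, so the target letter is A.
From B#, a minor seventh is 10 semitones up: A#.

A#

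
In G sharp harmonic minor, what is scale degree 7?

Degree 7 takes the letter 6 steps above G, which is F.
In harmonic minor, degree 7 sits 11 semitones above the tonic. G# + 11 semitones is pitch class 7, spelled on F as F##.

F##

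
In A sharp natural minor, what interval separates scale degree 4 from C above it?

diminished seventh

Scale degree 4 of A# natural minor is D#.
D# up to C: letters D→C make it a seventh; 9 semitones makes it diminished.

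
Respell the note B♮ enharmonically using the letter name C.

Cb

Plain C sits 1 semitone above B, so on the letter C the same pitch needs a flat: Cb.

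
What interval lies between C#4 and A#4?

major sixth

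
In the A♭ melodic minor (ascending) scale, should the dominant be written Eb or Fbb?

Eb

Each scale degree takes a distinct letter name. Degree 5 of a scale on A must use the letter E.
Eb and Fbb are enharmonically the same pitch, but only Eb uses the letter E, so it is the correct spelling here.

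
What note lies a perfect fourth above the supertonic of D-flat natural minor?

Ab

The supertonic of Db natural minor is Eb.
A perfect fourth (5 semitones) above Eb lands on the letter A, giving Ab.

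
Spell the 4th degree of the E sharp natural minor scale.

A#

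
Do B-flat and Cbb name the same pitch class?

Yes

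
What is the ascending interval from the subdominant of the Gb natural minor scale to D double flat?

minor second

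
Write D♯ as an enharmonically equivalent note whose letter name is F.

D# is pitch class 3. The letter F alone is pitch class 5.
To reach pitch class 3 from F requires an offset of -2 semitones, i.e. double flat: Fbb.

Fbb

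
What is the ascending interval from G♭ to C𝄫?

Counting letters G–A–B–C gives a fourth.
Gb→Cbb = 4 semitones, 1 narrower than the perfect fourth (5), so diminished.

diminished fourth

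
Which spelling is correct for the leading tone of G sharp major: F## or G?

Each scale degree takes a distinct letter name. Degree 7 of a scale on G must use the letter F.
F## and G are enharmonically the same pitch, but only F## uses the letter F, so it is the correct spelling here.

F##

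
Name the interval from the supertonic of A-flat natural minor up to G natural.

major sixth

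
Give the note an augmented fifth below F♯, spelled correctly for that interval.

A fifth below F lands on the letter B.
An augmented fifth spans 8 semitones, so F# moves to pitch class 10. On the letter B that is Bb.

Bb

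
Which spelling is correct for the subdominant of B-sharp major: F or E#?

E#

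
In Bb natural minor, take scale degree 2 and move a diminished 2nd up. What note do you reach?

Scale degree 2 of Bb natural minor is C.
A diminished second (0 semitones) above C lands on the letter D, giving Dbb.

Dbb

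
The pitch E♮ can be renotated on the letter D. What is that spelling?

D##

E is pitch class 4. The letter D alone is pitch class 2.
To reach pitch class 4 from D requires an offset of +2 semitones, i.e. double sharp: D##.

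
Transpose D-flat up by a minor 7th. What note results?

Cb

D up a major seventh is C#, so the target letter is C.
From Db, a minor seventh is 10 semitones up: Cb.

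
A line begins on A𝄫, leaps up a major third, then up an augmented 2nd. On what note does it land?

D

A major third up from Abb is Cb (letter C, 4 semitones up).
An augmented second up from Cb is D (letter D, 3 semitones up).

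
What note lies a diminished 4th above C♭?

C up a perfect fourth is F, so the target letter is F.
From Cb, a diminished fourth is 4 semitones up: Fbb.

Fbb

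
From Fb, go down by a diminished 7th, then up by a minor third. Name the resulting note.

Bb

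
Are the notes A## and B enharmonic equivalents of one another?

A## = pitch class 11 and B = pitch class 11 — the same pitch class, so they are enharmonic equivalents.

Yes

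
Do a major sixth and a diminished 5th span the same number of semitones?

No

A major sixth spans 9 semitones; a diminished fifth spans 6.
The spans differ, so they are not enharmonic equivalents.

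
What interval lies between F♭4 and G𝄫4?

minor second

Counting letters F–G gives a second.
Fb→Gbb = 1 semitone, 1 narrower than the major second (2), so minor.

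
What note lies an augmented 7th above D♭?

C#

A seventh above D lands on the letter C.
An augmented seventh spans 12 semitones, so Db moves to pitch class 1. On the letter C that is C#.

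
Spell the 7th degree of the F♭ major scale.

Eb

The Fb major scale runs Fb Gb Ab Bbb Cb Db Eb.
Degree 7 is Eb.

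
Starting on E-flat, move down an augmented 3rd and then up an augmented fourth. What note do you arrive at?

Fb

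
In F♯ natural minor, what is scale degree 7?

E

The F# natural minor scale runs F# G# A B C# D E.
Degree 7 is E.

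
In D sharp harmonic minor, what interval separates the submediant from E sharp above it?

augmented fourth

The submediant of D# harmonic minor is B.
B up to E#: letters B→E make it a fourth; 6 semitones makes it augmented.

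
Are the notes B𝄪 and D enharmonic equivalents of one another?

B## is pitch class 1; D is pitch class 2.
The pitch classes differ (1 vs. 2), so they are not enharmonic equivalents.

No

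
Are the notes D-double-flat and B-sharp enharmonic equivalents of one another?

Dbb = pitch class 0 and B# = pitch class 0 — the same pitch class, so they are enharmonic equivalents.

Yes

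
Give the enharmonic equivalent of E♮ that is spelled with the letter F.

Plain F sits 1 semitone above E, so on the letter F the same pitch needs a flat: Fb.

Fb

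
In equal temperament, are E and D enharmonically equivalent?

E is pitch class 4; D is pitch class 2.
The pitch classes differ (4 vs. 2), so they are not enharmonic equivalents.

No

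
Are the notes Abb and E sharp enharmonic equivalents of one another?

Two spellings are enharmonically equivalent only if they share a pitch class.
Here Abb → 7, E# → 5; 5 ≠ 7, so they are not.

No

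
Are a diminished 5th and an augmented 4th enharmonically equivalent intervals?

Yes

A diminished fifth spans 6 semitones; an augmented fourth spans 6.
They are enharmonically equivalent.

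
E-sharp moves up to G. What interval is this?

diminished third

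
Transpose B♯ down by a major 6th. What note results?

D#

A sixth below B lands on the letter D.
A major sixth spans 9 semitones, so B# moves to pitch class 3. On the letter D that is D#.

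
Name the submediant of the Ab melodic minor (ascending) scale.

The Ab melodic minor (ascending) scale runs Ab Bb Cb Db Eb F G.
Degree 6 is F.

F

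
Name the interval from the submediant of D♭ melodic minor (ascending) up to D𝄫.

The submediant of Db melodic minor (ascending) is Bb.
Bb up to Dbb: letters B→D make it a third; 2 semitones makes it diminished.

diminished third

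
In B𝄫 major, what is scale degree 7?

Degree 7 takes the letter 6 steps above B, which is A.
In major, degree 7 sits 11 semitones above the tonic. Bbb + 11 semitones is pitch class 8, spelled on A as Ab.

Ab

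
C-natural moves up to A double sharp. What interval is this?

doubly augmented sixth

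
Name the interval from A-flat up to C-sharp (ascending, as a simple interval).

The letter names run A→C, a span of 2 letter steps, so the interval is some kind of third.
Ab to C# is 5 semitones. A major third is 4, so 5 makes it augmented.

augmented third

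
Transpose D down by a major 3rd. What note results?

Bb

D down a major third is Bb, so the target letter is B.
From D, a major third is 4 semitones down: Bb.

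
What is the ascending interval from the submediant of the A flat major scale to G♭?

minor second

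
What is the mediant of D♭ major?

F

Degree 3 takes the letter 2 steps above D, which is F.
In major, degree 3 sits 4 semitones above the tonic. Db + 4 semitones is pitch class 5, spelled on F as F.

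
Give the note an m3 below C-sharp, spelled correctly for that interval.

A#

C down a major third is Ab, so the target letter is A.
From C#, a minor third is 3 semitones down: A#.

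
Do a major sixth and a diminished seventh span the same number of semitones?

Yes

A major sixth spans 9 semitones; a diminished seventh spans 9.
They are enharmonically equivalent.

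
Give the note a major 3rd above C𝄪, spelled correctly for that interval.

E##

C up a major third is E, so the target letter is E.
From C##, a major third is 4 semitones up: E##.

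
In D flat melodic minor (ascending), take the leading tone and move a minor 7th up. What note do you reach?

Bb

The leading tone of Db melodic minor (ascending) is C.
A minor seventh (10 semitones) above C lands on the letter B, giving Bb.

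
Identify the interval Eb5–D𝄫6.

The letter names run E→D, a span of 6 letter steps, so the interval is some kind of seventh.
Eb to Dbb is 9 semitones. A major seventh is 11, so 9 makes it diminished.

diminished seventh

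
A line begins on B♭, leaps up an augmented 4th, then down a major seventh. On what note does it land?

An augmented fourth up from Bb is E (letter E, 6 semitones up).
A major seventh down from E is F (letter F, 11 semitones down).

F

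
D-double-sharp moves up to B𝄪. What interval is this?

Counting letters D–E–F–G–A–B gives a sixth.
D##→B## = 9 semitones, exactly the major sixth.

major sixth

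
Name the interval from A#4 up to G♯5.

Counting letters A–B–C–D–E–F–G gives a seventh.
A#→G# = 10 semitones, 1 narrower than the major seventh (11), so minor.

minor seventh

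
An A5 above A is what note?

E#

A up a perfect fifth is E, so the target letter is E.
From A, an augmented fifth is 8 semitones up: E#.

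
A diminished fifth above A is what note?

Eb

A fifth above A lands on the letter E.
A diminished fifth spans 6 semitones, so A moves to pitch class 3. On the letter E that is Eb.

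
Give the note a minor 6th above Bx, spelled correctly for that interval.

B up a major sixth is G#, so the target letter is G.
From B##, a minor sixth is 8 semitones up: G##.

G##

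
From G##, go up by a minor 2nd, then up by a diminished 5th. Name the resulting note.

E

A minor second up from G## is A# (letter A, 1 semitone up).
A diminished fifth up from A# is E (letter E, 6 semitones up).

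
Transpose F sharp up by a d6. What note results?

Db

F up a major sixth is D, so the target letter is D.
From F#, a diminished sixth is 7 semitones up: Db.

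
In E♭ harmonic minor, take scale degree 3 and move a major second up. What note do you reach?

Ab

Scale degree 3 of Eb harmonic minor is Gb.
A major second (2 semitones) above Gb lands on the letter A, giving Ab.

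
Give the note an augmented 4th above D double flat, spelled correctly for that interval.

Gb

A fourth above D lands on the letter G.
An augmented fourth spans 6 semitones, so Dbb moves to pitch class 6. On the letter G that is Gb.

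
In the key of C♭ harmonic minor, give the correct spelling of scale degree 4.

Fb

The Cb harmonic minor scale runs Cb Db Ebb Fb Gb Abb Bb.
Degree 4 is Fb.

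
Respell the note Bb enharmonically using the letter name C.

Bb is pitch class 10. The letter C alone is pitch class 0.
To reach pitch class 10 from C requires an offset of -2 semitones, i.e. double flat: Cbb.

Cbb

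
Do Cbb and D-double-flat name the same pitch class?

No

Two spellings are enharmonically equivalent only if they share a pitch class.
Here Cbb → 10, Dbb → 0; 0 ≠ 10, so they are not.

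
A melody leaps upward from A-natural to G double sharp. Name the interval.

augmented seventh

The letter names run A→G, a span of 6 letter steps, so the interval is some kind of seventh.
A to G## is 12 semitones. A major seventh is 11, so 12 makes it augmented.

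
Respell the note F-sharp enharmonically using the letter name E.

E##

F# is pitch class 6. The letter E alone is pitch class 4.
To reach pitch class 6 from E requires an offset of +2 semitones, i.e. double sharp: E##.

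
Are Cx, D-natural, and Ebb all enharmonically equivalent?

C## is pitch class 2; D is pitch class 2; Ebb is pitch class 2.
All spellings map to pitch class 2, so they are enharmonically equivalent.

Yes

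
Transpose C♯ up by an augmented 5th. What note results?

C up a perfect fifth is G, so the target letter is G.
From C#, an augmented fifth is 8 semitones up: G##.

G##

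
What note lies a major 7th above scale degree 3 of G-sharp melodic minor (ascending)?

A#

Scale degree 3 of G# melodic minor (ascending) is B.
A major seventh (11 semitones) above B lands on the letter A, giving A#.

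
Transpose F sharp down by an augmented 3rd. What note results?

Db

F down a major third is Db, so the target letter is D.
From F#, an augmented third is 5 semitones down: Db.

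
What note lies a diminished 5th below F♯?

B#

A fifth below F lands on the letter B.
A diminished fifth spans 6 semitones, so F# moves to pitch class 0. On the letter B that is B#.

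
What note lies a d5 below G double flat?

Cb

G down a perfect fifth is C, so the target letter is C.
From Gbb, a diminished fifth is 6 semitones down: Cb.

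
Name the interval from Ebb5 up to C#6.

doubly augmented sixth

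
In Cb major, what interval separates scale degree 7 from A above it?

Scale degree 7 of Cb major is Bb.
Bb up to A: letters B→A make it a seventh; 11 semitones makes it major.

major seventh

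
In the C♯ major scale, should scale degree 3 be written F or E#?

Each scale degree takes a distinct letter name. Degree 3 of a scale on C must use the letter E.
E# and F are enharmonically the same pitch, but only E# uses the letter E, so it is the correct spelling here.

E#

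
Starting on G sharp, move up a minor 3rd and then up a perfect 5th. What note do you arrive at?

F#

A minor third up from G# is B (letter B, 3 semitones up).
A perfect fifth up from B is F# (letter F, 7 semitones up).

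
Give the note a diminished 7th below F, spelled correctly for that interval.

F down a major seventh is Gb, so the target letter is G.
From F, a diminished seventh is 9 semitones down: G#.

G#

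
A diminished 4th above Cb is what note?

A fourth above C lands on the letter F.
A diminished fourth spans 4 semitones, so Cb moves to pitch class 3. On the letter F that is Fbb.

Fbb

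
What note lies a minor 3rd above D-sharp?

F#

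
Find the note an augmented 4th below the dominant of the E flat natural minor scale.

Fb

The dominant of Eb natural minor is Bb.
An augmented fourth (6 semitones) below Bb lands on the letter F, giving Fb.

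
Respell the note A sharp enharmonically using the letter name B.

Bb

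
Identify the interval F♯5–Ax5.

augmented third

The letter names run F→A, a span of 2 letter steps, so the interval is some kind of third.
F# to A## is 5 semitones. A major third is 4, so 5 makes it augmented.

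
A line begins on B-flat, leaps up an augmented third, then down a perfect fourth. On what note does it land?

A#

An augmented third up from Bb is D# (letter D, 5 semitones up).
A perfect fourth down from D# is A# (letter A, 5 semitones down).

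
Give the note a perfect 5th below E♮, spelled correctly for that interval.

A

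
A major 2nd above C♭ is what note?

C up a major second is D, so the target letter is D.
From Cb, a major second is 2 semitones up: Db.

Db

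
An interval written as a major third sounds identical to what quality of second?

doubly augmented

A major third spans 4 semitones.
A second spanning 4 semitones is doubly augmented (the major second is 2).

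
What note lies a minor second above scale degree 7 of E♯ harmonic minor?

Scale degree 7 of E# harmonic minor is D##.
A minor second (1 semitone) above D## lands on the letter E, giving E#.

E#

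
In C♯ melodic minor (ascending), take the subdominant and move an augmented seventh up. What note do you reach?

E##

The subdominant of C# melodic minor (ascending) is F#.
An augmented seventh (12 semitones) above F# lands on the letter E, giving E##.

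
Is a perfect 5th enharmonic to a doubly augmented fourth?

Yes

A perfect fifth spans 7 semitones; a doubly augmented fourth spans 7.
They are enharmonically equivalent.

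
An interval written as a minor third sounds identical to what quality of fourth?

A minor third spans 3 semitones.
A fourth spanning 3 semitones is doubly diminished (the perfect fourth is 5).

doubly diminished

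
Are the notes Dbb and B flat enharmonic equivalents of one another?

No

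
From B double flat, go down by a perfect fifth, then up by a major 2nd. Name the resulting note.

A perfect fifth down from Bbb is Ebb (letter E, 7 semitones down).
A major second up from Ebb is Fb (letter F, 2 semitones up).

Fb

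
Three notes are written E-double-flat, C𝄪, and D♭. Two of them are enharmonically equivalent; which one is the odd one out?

In 12-tone equal temperament, enharmonic equivalents share a pitch class. Ebb is pitch class 2; C## is pitch class 2; Db is pitch class 1.
Ebb and C## share pitch class 2, while Db is pitch class 1.

Db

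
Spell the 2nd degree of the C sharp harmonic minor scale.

D#

The C# harmonic minor scale runs C# D# E F# G# A B#.
Degree 2 is D#.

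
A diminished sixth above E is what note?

Cb

A sixth above E lands on the letter C.
A diminished sixth spans 7 semitones, so E moves to pitch class 11. On the letter C that is Cb.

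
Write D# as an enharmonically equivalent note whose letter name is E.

Eb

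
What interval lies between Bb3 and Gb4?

minor sixth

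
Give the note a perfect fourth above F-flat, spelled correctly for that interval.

F up a perfect fourth is Bb, so the target letter is B.
From Fb, a perfect fourth is 5 semitones up: Bbb.

Bbb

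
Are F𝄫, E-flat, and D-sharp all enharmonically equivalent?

Fbb is pitch class 3; Eb is pitch class 3; D# is pitch class 3.
All spellings map to pitch class 3, so they are enharmonically equivalent.

Yes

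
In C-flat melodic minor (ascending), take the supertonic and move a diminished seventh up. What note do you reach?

Cbb

The supertonic of Cb melodic minor (ascending) is Db.
A diminished seventh (9 semitones) above Db lands on the letter C, giving Cbb.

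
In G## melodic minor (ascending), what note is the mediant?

B#

Degree 3 takes the letter 2 steps above G, which is B.
In melodic minor (ascending), degree 3 sits 3 semitones above the tonic. G## + 3 semitones is pitch class 0, spelled on B as B#.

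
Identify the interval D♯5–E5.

The letter names run D→E, a span of 1 letter step, so the interval is some kind of second.
D# to E is 1 semitone. A major second is 2, so 1 makes it minor.

minor second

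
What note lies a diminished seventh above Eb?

Dbb

E up a major seventh is D#, so the target letter is D.
From Eb, a diminished seventh is 9 semitones up: Dbb.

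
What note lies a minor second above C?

Db

C up a major second is D, so the target letter is D.
From C, a minor second is 1 semitone up: Db.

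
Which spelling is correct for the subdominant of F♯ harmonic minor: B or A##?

Each scale degree takes a distinct letter name. Degree 4 of a scale on F must use the letter B.
B and A## are enharmonically the same pitch, but only B uses the letter B, so it is the correct spelling here.

B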